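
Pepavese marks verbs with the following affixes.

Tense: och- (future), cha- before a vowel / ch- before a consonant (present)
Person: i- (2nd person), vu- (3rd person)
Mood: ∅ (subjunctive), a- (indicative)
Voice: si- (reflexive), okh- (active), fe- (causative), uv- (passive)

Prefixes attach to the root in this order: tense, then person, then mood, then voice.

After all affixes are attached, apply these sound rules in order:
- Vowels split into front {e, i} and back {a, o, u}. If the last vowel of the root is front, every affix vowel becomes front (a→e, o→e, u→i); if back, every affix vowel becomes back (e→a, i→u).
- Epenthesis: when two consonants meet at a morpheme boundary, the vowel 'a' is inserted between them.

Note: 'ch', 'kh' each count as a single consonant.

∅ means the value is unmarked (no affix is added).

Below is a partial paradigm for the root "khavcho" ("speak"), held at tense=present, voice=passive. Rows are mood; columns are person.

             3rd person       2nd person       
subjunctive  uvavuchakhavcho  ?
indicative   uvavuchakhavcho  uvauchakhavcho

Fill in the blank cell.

Attach tense present ch- (before consonant 'kh') → chkhavcho.
Attach person 2nd person i- → ichkhavcho.
mood = subjunctive: zero marking, form stays ichkhavcho.
Attach voice passive uv- → uvichkhavcho.
Apply vowel harmony: uvichkhavcho → uvuchkhavcho.
Apply epenthesis: uvuchkhavcho → uvuchakhavcho.

uvuchakhavcho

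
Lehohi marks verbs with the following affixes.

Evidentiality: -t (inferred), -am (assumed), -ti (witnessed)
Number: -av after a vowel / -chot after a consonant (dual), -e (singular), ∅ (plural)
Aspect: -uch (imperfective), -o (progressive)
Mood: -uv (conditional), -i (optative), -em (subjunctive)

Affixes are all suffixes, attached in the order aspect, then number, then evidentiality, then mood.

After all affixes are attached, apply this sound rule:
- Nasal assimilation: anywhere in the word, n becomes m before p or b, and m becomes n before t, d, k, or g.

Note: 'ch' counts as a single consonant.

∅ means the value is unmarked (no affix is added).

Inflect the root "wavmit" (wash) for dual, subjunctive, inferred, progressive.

Attach aspect progressive -o → wavmito.
Attach number dual -av (after vowel 'o') → wavmitoav.
Attach evidentiality inferred -t → wavmitoavt.
Attach mood subjunctive -em → wavmitoavtem.
Nasal assimilation: no change.

wavmitoavtem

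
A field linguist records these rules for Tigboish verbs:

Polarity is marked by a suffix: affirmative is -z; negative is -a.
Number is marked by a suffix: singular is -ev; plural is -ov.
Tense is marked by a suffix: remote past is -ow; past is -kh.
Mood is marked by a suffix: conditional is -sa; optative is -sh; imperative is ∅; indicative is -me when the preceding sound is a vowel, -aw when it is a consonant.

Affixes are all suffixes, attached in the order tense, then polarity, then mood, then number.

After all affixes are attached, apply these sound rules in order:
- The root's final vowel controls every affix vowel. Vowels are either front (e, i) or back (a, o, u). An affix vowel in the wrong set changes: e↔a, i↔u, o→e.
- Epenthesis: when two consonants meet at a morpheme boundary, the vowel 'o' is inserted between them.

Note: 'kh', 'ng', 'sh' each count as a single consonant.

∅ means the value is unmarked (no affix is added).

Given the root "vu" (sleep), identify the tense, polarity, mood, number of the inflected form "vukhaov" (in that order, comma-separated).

past, negative, imperative, plural

Segment: vu-kh-a-ov.
tense: -kh → past.
polarity: -a → negative.
mood: ∅ → imperative.
number: -ov → plural.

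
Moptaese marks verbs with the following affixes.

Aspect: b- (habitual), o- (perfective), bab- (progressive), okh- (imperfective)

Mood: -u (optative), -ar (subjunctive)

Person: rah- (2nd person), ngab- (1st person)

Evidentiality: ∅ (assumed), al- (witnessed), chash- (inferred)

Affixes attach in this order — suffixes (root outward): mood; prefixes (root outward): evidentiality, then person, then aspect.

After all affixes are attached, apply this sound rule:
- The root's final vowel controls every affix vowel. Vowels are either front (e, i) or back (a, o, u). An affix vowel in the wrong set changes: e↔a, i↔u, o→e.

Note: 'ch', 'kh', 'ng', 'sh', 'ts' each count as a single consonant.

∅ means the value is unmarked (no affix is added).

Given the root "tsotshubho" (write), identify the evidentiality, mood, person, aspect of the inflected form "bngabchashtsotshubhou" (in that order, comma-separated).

inferred, optative, 1st person, habitual

Segment: b-ngab-chash-tsotshubho-u.
evidentiality: chash- → inferred.
mood: -u → optative.
person: ngab- → 1st person.
aspect: b- → habitual.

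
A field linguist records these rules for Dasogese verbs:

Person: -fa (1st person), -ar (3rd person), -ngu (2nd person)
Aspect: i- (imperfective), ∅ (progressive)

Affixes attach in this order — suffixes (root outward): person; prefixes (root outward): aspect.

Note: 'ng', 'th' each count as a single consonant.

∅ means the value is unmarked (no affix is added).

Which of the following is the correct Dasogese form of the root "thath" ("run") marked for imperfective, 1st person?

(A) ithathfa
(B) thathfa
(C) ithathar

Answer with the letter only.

A

Attach aspect imperfective i- → ithath.
Attach person 1st person -fa → ithathfa.
So the correct form is ithathfa, option (A).
(B) thathfa is wrong: it uses progressive instead of imperfective for aspect.
(C) ithathar is wrong: it uses 3rd person instead of 1st person for person.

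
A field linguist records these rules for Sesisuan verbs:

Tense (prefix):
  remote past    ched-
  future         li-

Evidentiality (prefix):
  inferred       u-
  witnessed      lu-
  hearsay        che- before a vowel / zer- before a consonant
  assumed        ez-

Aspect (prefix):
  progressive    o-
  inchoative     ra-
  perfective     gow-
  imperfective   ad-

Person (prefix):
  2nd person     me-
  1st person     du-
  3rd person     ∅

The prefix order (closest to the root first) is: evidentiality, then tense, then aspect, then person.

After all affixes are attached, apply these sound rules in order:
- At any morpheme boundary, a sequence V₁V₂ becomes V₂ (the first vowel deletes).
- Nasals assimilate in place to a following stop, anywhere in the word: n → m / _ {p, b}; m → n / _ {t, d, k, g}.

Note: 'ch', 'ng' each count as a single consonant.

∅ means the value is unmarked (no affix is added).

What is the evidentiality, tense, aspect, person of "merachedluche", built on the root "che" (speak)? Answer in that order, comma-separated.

witnessed, remote past, inchoative, 2nd person

Segment: me-ra-ched-lu-che.
evidentiality: lu- → witnessed.
tense: ched- → remote past.
aspect: ra- → inchoative.
person: me- → 2nd person.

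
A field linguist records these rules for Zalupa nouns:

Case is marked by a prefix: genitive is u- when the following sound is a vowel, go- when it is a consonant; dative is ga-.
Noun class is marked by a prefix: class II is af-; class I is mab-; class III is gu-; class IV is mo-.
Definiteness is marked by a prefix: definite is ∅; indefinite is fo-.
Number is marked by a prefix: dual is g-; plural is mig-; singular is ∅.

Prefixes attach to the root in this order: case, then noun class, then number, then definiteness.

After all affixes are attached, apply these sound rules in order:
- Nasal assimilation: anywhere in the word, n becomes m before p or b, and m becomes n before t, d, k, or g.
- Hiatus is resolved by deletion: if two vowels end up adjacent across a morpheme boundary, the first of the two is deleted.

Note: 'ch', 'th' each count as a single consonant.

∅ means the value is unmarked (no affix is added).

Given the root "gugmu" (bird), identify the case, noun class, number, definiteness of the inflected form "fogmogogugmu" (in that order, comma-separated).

Segment: fo-g-mo-go-gugmu.
case: u/go- → genitive.
noun class: mo- → class IV.
number: g- → dual.
definiteness: fo- → indefinite.

genitive, class IV, dual, indefinite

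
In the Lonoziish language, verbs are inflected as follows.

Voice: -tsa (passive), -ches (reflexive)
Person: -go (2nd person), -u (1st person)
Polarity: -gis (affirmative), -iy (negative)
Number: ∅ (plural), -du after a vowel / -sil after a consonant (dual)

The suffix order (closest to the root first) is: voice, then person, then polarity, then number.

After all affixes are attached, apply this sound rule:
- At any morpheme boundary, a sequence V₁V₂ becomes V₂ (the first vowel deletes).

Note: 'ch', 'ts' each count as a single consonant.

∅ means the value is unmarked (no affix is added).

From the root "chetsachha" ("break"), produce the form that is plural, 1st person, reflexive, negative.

chetsachhachesiy

Attach voice reflexive -ches → chetsachhaches.
Attach person 1st person -u → chetsachhachesu.
Attach polarity negative -iy → chetsachhachesuiy.
number = plural: zero marking, form stays chetsachhachesuiy.
Apply vowel deletion: chetsachhachesuiy → chetsachhachesiy.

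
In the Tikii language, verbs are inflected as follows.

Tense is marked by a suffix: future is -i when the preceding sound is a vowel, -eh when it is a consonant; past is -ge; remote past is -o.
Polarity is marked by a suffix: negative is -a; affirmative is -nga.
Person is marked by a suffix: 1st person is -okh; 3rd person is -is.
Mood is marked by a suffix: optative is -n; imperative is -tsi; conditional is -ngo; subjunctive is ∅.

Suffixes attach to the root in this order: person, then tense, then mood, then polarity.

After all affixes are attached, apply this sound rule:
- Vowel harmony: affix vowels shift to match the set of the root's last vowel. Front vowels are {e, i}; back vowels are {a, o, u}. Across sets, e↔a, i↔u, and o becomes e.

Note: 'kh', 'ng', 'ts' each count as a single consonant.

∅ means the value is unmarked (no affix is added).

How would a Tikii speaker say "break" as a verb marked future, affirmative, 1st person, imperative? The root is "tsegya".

tsegyaokhahtsunga

Attach person 1st person -okh → tsegyaokh.
Attach tense future -eh (after consonant 'kh') → tsegyaokheh.
Attach mood imperative -tsi → tsegyaokhehtsi.
Attach polarity affirmative -nga → tsegyaokhehtsinga.
Apply vowel harmony: tsegyaokhehtsinga → tsegyaokhahtsunga.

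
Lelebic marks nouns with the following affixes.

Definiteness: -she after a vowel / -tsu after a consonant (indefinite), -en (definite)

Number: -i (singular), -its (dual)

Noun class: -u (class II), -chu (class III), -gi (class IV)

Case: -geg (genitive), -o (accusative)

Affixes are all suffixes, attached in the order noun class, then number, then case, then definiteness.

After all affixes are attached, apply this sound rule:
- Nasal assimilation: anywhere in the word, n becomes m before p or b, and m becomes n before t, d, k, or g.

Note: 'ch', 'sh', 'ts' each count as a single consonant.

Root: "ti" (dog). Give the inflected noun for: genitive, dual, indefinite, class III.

tichuitsgegtsu

Attach noun class class III -chu → tichu.
Attach number dual -its → tichuits.
Attach case genitive -geg → tichuitsgeg.
Attach definiteness indefinite -tsu (after consonant 'g') → tichuitsgegtsu.
Nasal assimilation: no change.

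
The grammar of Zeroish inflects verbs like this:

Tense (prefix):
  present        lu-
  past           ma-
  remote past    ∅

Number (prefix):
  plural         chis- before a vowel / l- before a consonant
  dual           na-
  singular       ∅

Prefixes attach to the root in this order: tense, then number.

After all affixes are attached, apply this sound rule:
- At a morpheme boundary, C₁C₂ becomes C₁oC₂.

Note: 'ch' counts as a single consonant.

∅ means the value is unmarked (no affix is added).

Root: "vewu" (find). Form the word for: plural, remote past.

tense = remote past: zero marking, form stays vewu.
Attach number plural l- (before consonant 'v') → lvewu.
Apply epenthesis: lvewu → lovewu.

lovewu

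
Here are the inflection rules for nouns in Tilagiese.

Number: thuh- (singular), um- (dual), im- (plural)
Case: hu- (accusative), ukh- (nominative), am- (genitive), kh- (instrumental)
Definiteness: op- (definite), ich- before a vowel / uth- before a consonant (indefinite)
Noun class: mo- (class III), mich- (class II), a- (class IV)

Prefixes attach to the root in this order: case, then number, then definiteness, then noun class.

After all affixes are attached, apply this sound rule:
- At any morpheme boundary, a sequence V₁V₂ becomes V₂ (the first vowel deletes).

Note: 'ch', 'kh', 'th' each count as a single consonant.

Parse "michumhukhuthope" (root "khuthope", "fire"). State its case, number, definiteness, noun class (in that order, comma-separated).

accusative, dual, indefinite, class III

Segment: mo-ich-um-hu-khuthope.
case: hu- → accusative.
number: um- → dual.
definiteness: ich/uth- → indefinite.
noun class: mo- → class III.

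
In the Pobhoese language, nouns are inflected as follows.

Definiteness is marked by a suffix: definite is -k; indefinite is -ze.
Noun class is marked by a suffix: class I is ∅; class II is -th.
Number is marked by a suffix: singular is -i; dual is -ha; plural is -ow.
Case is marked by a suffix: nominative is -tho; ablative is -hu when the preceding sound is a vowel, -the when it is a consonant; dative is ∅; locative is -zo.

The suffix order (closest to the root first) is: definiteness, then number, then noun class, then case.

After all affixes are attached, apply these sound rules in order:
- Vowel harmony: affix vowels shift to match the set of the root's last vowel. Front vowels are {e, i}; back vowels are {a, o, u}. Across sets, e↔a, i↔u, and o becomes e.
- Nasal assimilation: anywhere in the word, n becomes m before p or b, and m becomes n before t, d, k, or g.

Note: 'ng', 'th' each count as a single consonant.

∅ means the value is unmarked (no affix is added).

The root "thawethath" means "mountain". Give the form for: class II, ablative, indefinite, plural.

Attach definiteness indefinite -ze → thawethathze.
Attach number plural -ow → thawethathzeow.
Attach noun class class II -th → thawethathzeowth.
Attach case ablative -the (after consonant 'th') → thawethathzeowththe.
Apply vowel harmony: thawethathzeowththe → thawethathzaowththa.
Nasal assimilation: no change.

thawethathzaowththa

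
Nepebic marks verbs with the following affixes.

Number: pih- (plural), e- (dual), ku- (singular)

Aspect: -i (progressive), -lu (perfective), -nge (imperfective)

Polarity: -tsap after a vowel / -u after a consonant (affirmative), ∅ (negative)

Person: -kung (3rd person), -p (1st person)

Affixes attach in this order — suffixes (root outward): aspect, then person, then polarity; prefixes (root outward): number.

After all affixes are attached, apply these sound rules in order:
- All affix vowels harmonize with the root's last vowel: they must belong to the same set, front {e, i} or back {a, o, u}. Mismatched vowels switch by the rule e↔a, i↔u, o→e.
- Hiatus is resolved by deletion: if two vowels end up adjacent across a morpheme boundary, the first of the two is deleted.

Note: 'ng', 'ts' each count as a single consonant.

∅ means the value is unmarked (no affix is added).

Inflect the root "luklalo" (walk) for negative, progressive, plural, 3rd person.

puhluklalukung

Attach aspect progressive -i → luklaloi.
Attach person 3rd person -kung → luklaloikung.
Attach number plural pih- → pihluklaloikung.
polarity = negative: zero marking, form stays pihluklaloikung.
Apply vowel harmony: pihluklaloikung → puhluklaloukung.
Apply vowel deletion: puhluklaloukung → puhluklalukung.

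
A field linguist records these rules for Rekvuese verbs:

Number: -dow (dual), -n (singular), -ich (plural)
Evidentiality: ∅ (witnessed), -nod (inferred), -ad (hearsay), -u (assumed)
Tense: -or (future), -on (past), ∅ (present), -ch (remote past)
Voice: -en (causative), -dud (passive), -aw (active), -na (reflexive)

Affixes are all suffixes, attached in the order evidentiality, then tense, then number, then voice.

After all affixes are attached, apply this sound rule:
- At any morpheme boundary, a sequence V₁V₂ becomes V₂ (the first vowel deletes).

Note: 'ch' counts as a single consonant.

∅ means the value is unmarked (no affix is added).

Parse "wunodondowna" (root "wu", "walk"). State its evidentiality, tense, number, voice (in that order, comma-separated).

Segment: wu-nod-on-dow-na.
evidentiality: -nod → inferred.
tense: -on → past.
number: -dow → dual.
voice: -na → reflexive.

inferred, past, dual, reflexive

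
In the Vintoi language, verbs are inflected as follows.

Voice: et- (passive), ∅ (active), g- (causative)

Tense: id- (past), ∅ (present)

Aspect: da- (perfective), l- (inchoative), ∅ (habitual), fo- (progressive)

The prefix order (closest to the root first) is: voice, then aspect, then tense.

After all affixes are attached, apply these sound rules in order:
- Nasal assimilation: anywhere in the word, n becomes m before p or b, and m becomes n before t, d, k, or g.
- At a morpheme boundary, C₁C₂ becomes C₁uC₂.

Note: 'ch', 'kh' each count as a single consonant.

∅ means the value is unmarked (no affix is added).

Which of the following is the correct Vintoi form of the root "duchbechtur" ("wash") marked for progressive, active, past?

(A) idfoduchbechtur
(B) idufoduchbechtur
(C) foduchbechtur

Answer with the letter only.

B

voice = active: zero marking, form stays duchbechtur.
Attach aspect progressive fo- → foduchbechtur.
Attach tense past id- → idfoduchbechtur.
Nasal assimilation: no change.
Apply epenthesis: idfoduchbechtur → idufoduchbechtur.
So the correct form is idufoduchbechtur, option (B).
(A) idfoduchbechtur is wrong: it fails to apply the sound rule(s).
(C) foduchbechtur is wrong: it uses present instead of past for tense.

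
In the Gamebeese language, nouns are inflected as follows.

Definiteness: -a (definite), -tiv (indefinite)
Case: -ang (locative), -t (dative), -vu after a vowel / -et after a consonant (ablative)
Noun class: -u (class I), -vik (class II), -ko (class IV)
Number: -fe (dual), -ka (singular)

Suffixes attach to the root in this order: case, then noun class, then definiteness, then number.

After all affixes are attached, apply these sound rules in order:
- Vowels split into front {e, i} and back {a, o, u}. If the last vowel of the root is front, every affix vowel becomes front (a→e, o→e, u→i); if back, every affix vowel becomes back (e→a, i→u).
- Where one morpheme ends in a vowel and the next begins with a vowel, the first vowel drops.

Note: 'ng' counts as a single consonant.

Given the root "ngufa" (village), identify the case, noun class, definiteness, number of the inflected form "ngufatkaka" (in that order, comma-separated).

Segment: ngufa-t-ko-a-ka.
case: -t → dative.
noun class: -ko → class IV.
definiteness: -a → definite.
number: -ka → singular.

dative, class IV, definite, singular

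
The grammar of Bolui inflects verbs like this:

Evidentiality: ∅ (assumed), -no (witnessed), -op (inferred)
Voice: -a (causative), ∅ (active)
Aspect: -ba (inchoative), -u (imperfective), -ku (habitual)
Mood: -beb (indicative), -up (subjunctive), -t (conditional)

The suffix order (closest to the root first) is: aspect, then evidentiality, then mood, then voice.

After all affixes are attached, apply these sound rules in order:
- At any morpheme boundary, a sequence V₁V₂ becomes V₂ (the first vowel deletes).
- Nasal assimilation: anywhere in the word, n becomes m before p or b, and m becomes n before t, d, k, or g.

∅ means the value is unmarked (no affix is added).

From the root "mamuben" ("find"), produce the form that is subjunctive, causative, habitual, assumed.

Attach aspect habitual -ku → mamubenku.
evidentiality = assumed: zero marking, form stays mamubenku.
Attach mood subjunctive -up → mamubenkuup.
Attach voice causative -a → mamubenkuupa.
Apply vowel deletion: mamubenkuupa → mamubenkupa.
Nasal assimilation: no change.

mamubenkupa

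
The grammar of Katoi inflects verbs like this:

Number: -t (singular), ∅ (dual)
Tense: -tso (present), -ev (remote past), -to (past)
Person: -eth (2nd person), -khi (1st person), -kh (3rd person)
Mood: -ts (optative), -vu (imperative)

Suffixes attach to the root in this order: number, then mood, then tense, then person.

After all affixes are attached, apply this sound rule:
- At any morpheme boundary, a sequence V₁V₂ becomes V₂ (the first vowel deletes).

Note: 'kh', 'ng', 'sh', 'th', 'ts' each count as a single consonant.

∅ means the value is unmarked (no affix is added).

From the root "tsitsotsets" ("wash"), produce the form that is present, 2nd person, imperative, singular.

Attach number singular -t → tsitsotsetst.
Attach mood imperative -vu → tsitsotsetstvu.
Attach tense present -tso → tsitsotsetstvutso.
Attach person 2nd person -eth → tsitsotsetstvutsoeth.
Apply vowel deletion: tsitsotsetstvutsoeth → tsitsotsetstvutseth.

tsitsotsetstvutseth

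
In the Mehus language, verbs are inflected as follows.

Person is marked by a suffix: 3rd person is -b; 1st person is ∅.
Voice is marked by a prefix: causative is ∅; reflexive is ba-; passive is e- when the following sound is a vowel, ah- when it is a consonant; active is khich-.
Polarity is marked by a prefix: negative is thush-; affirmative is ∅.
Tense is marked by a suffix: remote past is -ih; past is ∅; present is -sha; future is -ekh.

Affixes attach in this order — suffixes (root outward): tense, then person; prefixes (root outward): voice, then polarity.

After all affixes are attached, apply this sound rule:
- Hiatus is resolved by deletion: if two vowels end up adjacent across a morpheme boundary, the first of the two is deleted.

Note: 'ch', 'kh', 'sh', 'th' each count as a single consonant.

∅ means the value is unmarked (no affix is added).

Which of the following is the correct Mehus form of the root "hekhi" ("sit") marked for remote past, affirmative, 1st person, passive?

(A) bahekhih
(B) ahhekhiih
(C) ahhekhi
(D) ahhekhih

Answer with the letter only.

Attach tense remote past -ih → hekhiih.
Attach voice passive ah- (before consonant 'h') → ahhekhiih.
person = 1st person: zero marking, form stays ahhekhiih.
polarity = affirmative: zero marking, form stays ahhekhiih.
Apply vowel deletion: ahhekhiih → ahhekhih.
So the correct form is ahhekhih, option (D).
(C) ahhekhi is wrong: it uses past instead of remote past for tense.
(B) ahhekhiih is wrong: it fails to apply the sound rule(s).
(A) bahekhih is wrong: it uses reflexive instead of passive for voice.

D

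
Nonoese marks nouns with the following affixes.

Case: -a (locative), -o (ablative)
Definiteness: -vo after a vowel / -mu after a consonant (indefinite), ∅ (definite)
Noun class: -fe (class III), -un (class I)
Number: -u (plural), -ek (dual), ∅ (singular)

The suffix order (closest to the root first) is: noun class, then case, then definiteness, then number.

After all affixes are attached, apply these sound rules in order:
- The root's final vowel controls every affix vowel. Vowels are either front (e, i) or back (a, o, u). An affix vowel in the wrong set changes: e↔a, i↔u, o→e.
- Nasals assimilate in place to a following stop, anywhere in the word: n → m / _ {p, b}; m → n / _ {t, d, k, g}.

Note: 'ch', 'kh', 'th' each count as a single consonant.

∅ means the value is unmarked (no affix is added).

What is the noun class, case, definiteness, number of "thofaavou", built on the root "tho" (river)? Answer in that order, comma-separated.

class III, locative, indefinite, plural

Segment: tho-fe-a-vo-u.
noun class: -fe → class III.
case: -a → locative.
definiteness: -vo/mu → indefinite.
number: -u → plural.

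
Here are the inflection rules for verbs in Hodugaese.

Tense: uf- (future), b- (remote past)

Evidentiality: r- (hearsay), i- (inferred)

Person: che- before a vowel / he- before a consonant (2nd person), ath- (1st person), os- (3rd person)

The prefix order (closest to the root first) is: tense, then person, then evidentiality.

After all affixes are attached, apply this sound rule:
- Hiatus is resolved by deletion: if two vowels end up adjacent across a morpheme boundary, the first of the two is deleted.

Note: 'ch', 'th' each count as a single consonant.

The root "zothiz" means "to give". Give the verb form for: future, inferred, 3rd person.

osufzothiz

Attach tense future uf- → ufzothiz.
Attach person 3rd person os- → osufzothiz.
Attach evidentiality inferred i- → iosufzothiz.
Apply vowel deletion: iosufzothiz → osufzothiz.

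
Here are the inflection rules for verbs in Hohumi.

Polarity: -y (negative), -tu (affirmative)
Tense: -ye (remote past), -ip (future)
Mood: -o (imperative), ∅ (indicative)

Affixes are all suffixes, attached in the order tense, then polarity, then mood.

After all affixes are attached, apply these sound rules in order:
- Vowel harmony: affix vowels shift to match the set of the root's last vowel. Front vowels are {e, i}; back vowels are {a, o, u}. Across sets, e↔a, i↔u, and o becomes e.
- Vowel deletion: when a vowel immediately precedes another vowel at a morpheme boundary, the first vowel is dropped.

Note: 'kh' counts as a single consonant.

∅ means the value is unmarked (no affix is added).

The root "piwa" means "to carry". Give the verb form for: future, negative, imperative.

Attach tense future -ip → piwaip.
Attach polarity negative -y → piwaipy.
Attach mood imperative -o → piwaipyo.
Apply vowel harmony: piwaipyo → piwaupyo.
Apply vowel deletion: piwaupyo → piwupyo.

piwupyo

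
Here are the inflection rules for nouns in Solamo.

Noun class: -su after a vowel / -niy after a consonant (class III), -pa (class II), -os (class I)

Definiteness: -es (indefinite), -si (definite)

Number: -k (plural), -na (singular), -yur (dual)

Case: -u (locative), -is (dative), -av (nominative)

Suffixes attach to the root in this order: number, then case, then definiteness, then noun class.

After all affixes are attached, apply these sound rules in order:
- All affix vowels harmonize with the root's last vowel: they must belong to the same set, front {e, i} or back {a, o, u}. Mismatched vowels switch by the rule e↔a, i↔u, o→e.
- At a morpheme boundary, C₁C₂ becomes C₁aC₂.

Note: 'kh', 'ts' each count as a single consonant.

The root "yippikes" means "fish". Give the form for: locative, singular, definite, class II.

Attach number singular -na → yippikesna.
Attach case locative -u → yippikesnau.
Attach definiteness definite -si → yippikesnausi.
Attach noun class class II -pa → yippikesnausipa.
Apply vowel harmony: yippikesnausipa → yippikesneisipe.
Apply epenthesis: yippikesneisipe → yippikesaneisipe.

yippikesaneisipe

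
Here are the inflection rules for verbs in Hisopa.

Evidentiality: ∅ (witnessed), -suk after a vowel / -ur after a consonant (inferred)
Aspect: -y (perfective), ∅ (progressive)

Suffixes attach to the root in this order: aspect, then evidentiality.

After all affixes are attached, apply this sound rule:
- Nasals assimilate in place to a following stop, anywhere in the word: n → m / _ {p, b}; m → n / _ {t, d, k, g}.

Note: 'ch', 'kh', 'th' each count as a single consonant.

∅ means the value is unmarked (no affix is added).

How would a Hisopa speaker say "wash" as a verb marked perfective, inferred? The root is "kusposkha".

kusposkhayur

Attach aspect perfective -y → kusposkhay.
Attach evidentiality inferred -ur (after consonant 'y') → kusposkhayur.
Nasal assimilation: no change.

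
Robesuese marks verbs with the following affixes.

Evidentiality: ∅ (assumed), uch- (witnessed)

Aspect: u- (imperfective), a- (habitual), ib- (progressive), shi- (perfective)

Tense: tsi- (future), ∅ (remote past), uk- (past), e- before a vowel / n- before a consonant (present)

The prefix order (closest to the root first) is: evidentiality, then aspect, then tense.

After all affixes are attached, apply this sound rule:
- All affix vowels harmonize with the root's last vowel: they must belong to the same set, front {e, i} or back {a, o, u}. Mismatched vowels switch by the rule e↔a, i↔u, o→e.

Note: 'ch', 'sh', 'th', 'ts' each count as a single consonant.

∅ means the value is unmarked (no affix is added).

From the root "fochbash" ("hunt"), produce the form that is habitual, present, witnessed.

aauchfochbash

Attach evidentiality witnessed uch- → uchfochbash.
Attach aspect habitual a- → auchfochbash.
Attach tense present e- (before vowel 'a') → eauchfochbash.
Apply vowel harmony: eauchfochbash → aauchfochbash.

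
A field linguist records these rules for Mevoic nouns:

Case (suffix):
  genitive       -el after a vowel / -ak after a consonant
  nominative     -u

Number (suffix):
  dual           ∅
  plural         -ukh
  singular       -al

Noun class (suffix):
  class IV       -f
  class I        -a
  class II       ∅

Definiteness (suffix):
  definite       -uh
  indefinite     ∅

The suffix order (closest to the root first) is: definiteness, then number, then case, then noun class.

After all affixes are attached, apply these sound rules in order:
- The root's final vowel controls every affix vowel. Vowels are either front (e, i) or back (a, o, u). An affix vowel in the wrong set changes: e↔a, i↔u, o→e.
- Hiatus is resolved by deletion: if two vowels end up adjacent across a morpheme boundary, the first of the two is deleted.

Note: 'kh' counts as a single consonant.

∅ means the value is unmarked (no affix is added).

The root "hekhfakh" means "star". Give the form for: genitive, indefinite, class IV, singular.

definiteness = indefinite: zero marking, form stays hekhfakh.
Attach number singular -al → hekhfakhal.
Attach case genitive -ak (after consonant 'l') → hekhfakhalak.
Attach noun class class IV -f → hekhfakhalakf.
Vowel harmony: no change.
Vowel deletion: no change.

hekhfakhalakf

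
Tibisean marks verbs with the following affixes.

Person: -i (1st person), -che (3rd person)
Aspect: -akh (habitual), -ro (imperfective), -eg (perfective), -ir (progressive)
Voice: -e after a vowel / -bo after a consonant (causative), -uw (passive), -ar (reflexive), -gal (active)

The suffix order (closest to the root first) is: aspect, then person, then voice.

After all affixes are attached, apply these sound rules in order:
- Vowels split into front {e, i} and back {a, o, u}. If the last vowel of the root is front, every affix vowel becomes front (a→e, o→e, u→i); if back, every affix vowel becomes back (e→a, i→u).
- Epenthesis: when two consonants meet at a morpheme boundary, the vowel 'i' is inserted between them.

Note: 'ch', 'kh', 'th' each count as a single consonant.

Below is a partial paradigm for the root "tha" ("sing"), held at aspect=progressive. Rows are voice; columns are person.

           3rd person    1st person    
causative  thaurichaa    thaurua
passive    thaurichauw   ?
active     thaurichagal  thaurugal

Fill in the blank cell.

thauruuw

Attach aspect progressive -ir → thair.
Attach person 1st person -i → thairi.
Attach voice passive -uw → thairiuw.
Apply vowel harmony: thairiuw → thauruuw.
Epenthesis: no change.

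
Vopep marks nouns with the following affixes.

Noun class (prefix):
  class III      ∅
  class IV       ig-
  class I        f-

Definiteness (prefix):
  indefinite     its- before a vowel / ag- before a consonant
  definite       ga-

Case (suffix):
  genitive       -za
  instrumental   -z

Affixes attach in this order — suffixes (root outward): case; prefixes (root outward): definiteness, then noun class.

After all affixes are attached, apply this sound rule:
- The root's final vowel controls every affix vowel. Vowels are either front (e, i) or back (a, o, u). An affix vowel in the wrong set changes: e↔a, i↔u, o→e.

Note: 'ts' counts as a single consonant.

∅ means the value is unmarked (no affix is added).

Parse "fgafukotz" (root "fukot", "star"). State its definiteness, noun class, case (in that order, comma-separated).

Segment: f-ga-fukot-z.
definiteness: ga- → definite.
noun class: f- → class I.
case: -z → instrumental.

definite, class I, instrumental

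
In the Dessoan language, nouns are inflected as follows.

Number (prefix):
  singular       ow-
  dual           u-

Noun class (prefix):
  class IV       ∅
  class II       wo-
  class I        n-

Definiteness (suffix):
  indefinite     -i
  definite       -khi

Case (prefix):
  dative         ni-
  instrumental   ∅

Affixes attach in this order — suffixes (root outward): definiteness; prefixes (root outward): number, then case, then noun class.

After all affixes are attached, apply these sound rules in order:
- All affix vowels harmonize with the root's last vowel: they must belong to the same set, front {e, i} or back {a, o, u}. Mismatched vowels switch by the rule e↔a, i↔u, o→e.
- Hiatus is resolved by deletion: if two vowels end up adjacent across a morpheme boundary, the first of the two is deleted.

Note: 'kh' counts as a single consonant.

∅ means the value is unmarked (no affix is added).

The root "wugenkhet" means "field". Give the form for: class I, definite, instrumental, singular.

Attach definiteness definite -khi → wugenkhetkhi.
Attach number singular ow- → owwugenkhetkhi.
case = instrumental: zero marking, form stays owwugenkhetkhi.
Attach noun class class I n- → nowwugenkhetkhi.
Apply vowel harmony: nowwugenkhetkhi → newwugenkhetkhi.
Vowel deletion: no change.

newwugenkhetkhi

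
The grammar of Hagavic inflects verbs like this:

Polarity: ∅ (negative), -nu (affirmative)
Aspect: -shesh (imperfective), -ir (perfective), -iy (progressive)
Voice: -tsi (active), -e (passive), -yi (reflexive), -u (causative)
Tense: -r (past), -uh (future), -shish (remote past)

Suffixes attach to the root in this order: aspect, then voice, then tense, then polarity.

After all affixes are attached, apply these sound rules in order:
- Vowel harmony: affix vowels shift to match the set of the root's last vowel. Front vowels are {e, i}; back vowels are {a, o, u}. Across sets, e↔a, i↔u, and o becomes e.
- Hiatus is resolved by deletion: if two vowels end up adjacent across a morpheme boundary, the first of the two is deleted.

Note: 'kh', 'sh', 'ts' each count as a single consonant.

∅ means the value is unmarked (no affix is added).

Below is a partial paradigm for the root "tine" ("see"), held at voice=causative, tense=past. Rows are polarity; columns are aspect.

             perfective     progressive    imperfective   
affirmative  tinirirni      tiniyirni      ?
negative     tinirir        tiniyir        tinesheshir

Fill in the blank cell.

Attach aspect imperfective -shesh → tineshesh.
Attach voice causative -u → tinesheshu.
Attach tense past -r → tinesheshur.
Attach polarity affirmative -nu → tinesheshurnu.
Apply vowel harmony: tinesheshurnu → tinesheshirni.
Vowel deletion: no change.

tinesheshirni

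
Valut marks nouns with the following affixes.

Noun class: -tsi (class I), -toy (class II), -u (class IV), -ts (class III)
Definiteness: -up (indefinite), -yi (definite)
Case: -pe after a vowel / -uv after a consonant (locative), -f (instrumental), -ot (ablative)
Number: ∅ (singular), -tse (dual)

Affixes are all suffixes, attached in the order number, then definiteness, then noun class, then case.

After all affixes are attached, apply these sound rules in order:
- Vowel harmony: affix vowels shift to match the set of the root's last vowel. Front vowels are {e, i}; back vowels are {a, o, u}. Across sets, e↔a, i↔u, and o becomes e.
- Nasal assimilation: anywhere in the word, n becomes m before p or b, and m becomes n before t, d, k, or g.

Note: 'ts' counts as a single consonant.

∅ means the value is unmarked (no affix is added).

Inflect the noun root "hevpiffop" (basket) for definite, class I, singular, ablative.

number = singular: zero marking, form stays hevpiffop.
Attach definiteness definite -yi → hevpiffopyi.
Attach noun class class I -tsi → hevpiffopyitsi.
Attach case ablative -ot → hevpiffopyitsiot.
Apply vowel harmony: hevpiffopyitsiot → hevpiffopyutsuot.
Nasal assimilation: no change.

hevpiffopyutsuot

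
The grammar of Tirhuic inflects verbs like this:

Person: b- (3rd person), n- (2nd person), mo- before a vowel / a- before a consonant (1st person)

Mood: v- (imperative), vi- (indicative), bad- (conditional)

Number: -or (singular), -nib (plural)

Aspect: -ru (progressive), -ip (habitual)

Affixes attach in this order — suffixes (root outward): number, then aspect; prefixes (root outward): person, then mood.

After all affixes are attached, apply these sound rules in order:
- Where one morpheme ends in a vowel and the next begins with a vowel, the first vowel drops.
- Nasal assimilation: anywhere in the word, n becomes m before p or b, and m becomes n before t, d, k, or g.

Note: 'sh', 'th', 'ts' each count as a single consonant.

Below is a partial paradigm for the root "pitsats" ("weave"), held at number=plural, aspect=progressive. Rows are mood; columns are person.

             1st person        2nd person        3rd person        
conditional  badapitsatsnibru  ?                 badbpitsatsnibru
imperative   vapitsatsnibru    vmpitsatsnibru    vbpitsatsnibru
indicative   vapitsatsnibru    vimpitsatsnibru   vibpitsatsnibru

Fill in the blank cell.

Attach number plural -nib → pitsatsnib.
Attach aspect progressive -ru → pitsatsnibru.
Attach person 2nd person n- → npitsatsnibru.
Attach mood conditional bad- → badnpitsatsnibru.
Vowel deletion: no change.
Apply nasal assimilation: badnpitsatsnibru → badmpitsatsnibru.

badmpitsatsnibru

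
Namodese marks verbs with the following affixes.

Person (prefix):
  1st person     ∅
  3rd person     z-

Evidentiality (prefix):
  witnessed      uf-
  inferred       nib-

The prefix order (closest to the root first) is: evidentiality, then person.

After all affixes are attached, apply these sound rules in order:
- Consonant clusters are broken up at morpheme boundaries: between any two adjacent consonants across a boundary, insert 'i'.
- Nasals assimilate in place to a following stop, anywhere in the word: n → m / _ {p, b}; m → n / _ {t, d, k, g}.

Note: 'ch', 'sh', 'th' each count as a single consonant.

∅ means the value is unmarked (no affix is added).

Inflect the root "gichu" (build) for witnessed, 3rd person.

zufigichu

Attach evidentiality witnessed uf- → ufgichu.
Attach person 3rd person z- → zufgichu.
Apply epenthesis: zufgichu → zufigichu.
Nasal assimilation: no change.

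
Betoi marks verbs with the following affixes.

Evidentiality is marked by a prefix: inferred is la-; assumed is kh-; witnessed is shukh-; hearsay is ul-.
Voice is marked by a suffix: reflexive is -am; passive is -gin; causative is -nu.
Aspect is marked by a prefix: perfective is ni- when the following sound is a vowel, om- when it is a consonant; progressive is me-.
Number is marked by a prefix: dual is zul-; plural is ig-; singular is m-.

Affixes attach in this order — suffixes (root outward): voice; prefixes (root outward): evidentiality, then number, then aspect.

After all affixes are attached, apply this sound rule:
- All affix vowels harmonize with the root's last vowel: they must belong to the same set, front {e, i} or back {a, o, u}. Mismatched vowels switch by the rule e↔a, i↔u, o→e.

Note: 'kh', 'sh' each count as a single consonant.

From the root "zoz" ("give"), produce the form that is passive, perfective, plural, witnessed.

Attach voice passive -gin → zozgin.
Attach evidentiality witnessed shukh- → shukhzozgin.
Attach number plural ig- → igshukhzozgin.
Attach aspect perfective ni- (before vowel 'i') → niigshukhzozgin.
Apply vowel harmony: niigshukhzozgin → nuugshukhzozgun.

nuugshukhzozgun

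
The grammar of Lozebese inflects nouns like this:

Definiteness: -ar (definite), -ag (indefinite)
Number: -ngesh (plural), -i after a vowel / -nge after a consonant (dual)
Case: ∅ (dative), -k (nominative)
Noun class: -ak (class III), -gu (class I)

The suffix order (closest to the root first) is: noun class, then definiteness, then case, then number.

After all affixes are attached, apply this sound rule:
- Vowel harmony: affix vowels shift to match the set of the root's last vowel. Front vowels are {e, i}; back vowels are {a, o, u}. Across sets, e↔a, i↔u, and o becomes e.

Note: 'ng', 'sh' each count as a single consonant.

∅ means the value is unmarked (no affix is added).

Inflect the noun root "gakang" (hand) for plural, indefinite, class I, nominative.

gakangguagkngash

Attach noun class class I -gu → gakanggu.
Attach definiteness indefinite -ag → gakangguag.
Attach case nominative -k → gakangguagk.
Attach number plural -ngesh → gakangguagkngesh.
Apply vowel harmony: gakangguagkngesh → gakangguagkngash.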